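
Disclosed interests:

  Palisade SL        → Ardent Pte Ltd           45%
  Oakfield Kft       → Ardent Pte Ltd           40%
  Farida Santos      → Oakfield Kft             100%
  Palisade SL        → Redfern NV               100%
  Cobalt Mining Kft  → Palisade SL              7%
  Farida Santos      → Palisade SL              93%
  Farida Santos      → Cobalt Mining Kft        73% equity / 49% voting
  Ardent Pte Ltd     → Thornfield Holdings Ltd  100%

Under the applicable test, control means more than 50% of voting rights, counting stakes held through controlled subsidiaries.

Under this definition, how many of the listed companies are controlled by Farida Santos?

Farida holds 100% of Oakfield, so Farida controls Oakfield.
Farida holds 93% of Palisade, so Farida controls Palisade.
Oakfield and Palisade together hold 40% + 45% = 85% of Ardent, so Farida controls Ardent.
Palisade holds 100% of Redfern, so Farida controls Redfern.
Ardent holds 100% of Thornfield, so Farida controls Thornfield.
No other company's threshold is met.
Farida controls 5 companies.

5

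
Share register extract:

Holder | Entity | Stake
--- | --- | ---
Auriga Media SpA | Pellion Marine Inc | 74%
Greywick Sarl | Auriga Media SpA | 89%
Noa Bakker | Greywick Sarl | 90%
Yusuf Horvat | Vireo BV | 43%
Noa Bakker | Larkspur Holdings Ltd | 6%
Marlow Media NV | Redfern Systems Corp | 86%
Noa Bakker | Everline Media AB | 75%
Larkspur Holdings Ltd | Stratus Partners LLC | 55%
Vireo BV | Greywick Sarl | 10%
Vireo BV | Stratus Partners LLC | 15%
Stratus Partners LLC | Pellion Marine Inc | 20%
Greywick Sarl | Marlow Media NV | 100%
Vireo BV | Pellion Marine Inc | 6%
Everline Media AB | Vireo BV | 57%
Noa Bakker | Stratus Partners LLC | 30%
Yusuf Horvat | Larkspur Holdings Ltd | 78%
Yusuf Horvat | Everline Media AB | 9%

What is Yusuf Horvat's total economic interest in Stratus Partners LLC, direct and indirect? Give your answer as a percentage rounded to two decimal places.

50.12%

Yusuf reaches Stratus along 3 paths.
Via Larkspur: 78% × 55% = 42.9%.
Via Vireo: 43% × 15% = 6.45%.
Via Everline → Vireo: 9% × 57% × 15% = 0.7695%.
Total: 42.9% + 6.45% + 0.7695% = 50.1195%.
Rounded: 50.12%.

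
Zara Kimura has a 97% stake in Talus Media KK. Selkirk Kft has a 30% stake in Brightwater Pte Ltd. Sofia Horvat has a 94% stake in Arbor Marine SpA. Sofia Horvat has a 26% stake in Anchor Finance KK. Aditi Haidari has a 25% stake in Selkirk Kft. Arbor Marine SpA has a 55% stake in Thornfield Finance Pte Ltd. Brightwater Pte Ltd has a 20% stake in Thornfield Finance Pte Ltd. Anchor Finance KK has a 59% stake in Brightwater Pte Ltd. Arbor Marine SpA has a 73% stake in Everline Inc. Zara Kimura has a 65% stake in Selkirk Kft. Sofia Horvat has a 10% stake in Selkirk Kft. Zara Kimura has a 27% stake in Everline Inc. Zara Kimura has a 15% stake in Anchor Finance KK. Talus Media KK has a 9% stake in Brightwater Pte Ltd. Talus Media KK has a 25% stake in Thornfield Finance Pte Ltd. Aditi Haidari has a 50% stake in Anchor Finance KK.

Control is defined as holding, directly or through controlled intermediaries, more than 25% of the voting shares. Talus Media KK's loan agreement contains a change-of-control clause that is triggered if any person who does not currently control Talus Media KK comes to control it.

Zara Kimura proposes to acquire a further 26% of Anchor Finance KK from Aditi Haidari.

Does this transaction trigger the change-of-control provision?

No

The purchase adds only to Zara's holdings (Aditi's stake shrinks), so Zara is the only person who could newly come to control Talus.
Zara holds 97% of Talus, so Zara controls Talus.
So Zara already controls Talus before the transaction.
After the purchase, Zara's direct stake in Anchor rises to 15% + 26% = 41%, and Aditi's stake falls to 24%.
Zara controlled Talus already, so this is not a new person acquiring control; every other person's position is unchanged or reduced.
No new person acquires control, so the clause is not triggered.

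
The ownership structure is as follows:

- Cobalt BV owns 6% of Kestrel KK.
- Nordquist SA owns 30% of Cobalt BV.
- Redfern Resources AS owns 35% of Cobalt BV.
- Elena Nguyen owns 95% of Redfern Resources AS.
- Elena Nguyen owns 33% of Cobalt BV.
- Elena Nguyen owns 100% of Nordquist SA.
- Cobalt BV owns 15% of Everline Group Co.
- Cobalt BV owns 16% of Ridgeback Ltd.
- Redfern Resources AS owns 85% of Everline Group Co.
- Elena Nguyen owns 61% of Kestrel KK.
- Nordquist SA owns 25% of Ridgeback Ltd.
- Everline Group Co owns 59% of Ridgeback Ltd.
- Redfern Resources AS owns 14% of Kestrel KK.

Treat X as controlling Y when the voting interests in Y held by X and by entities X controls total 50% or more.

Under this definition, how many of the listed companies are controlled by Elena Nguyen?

6

Elena holds 100% of Nordquist, so Elena controls Nordquist.
Elena holds 95% of Redfern, so Elena controls Redfern.
Elena and Nordquist and Redfern together hold 33% + 30% + 35% = 98% of Cobalt, so Elena controls Cobalt.
Redfern and Cobalt together hold 85% + 15% = 100% of Everline, so Elena controls Everline.
Elena and Redfern and Cobalt together hold 61% + 14% + 6% = 81% of Kestrel, so Elena controls Kestrel.
Nordquist and Everline and Cobalt together hold 25% + 59% + 16% = 100% of Ridgeback, so Elena controls Ridgeback.
Elena controls 6 companies.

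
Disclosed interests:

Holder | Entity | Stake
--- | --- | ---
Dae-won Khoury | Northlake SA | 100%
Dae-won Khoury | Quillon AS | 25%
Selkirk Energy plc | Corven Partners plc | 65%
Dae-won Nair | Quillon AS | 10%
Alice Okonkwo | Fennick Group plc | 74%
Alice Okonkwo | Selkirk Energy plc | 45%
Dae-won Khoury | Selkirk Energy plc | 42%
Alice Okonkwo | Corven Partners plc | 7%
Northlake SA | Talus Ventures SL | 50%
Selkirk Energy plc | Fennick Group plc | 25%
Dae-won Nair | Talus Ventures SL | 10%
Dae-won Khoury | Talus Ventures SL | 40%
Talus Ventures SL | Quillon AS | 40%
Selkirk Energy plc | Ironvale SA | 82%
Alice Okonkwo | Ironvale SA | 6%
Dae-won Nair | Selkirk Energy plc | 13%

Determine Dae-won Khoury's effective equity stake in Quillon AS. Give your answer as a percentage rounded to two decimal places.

61.00%

Dae-won Khoury reaches Quillon along 3 paths.
Via Northlake → Talus: 100% × 50% × 40% = 20%.
Via Talus: 40% × 40% = 16%.
Direct stake: 25% = 25%.
Total: 20% + 16% + 25% = 61%.
Rounded: 61.00%.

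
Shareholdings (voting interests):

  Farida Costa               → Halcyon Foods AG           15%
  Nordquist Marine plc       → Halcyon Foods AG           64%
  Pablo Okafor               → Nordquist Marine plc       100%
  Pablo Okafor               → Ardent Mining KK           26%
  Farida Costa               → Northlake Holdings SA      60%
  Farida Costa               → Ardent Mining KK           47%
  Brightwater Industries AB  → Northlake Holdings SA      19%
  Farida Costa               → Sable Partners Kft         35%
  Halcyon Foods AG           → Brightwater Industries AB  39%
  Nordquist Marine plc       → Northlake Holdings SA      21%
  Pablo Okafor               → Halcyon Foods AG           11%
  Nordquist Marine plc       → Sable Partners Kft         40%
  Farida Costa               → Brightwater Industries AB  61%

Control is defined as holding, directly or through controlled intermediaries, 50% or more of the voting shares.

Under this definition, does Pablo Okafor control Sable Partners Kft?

No

Pablo holds 100% of Nordquist, so Pablo controls Nordquist.
Nordquist and Pablo together hold 64% + 11% = 75% of Halcyon, so Pablo controls Halcyon.
In Sable, Pablo's side holds only 40%, not ≥ 50%.
So Pablo does not control Sable.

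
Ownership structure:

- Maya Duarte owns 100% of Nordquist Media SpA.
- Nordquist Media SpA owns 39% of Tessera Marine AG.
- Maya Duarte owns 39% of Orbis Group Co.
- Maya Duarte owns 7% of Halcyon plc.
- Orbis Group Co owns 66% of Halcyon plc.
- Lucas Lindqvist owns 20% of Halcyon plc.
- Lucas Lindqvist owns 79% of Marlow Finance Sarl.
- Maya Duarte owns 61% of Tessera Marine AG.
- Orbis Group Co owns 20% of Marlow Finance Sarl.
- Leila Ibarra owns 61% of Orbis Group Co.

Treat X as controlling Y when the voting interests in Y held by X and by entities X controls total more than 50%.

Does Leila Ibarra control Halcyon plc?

Yes

Leila holds 61% of Orbis, so Leila controls Orbis.
Orbis holds 66% of Halcyon, so Leila controls Halcyon.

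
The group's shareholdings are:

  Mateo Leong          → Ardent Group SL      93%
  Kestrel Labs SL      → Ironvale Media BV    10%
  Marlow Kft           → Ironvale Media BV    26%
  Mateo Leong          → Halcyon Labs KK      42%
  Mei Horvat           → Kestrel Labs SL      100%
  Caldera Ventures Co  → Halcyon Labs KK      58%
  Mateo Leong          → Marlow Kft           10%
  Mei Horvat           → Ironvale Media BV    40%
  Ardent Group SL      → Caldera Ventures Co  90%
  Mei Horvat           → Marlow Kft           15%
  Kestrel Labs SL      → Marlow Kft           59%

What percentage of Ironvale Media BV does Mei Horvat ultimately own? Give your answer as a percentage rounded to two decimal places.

69.24%

Mei reaches Ironvale along 4 paths.
Via Kestrel: 100% × 10% = 10%.
Direct stake: 40% = 40%.
Via Marlow: 15% × 26% = 3.9%.
Via Kestrel → Marlow: 100% × 59% × 26% = 15.34%.
Total: 10% + 40% + 3.9% + 15.34% = 69.24%.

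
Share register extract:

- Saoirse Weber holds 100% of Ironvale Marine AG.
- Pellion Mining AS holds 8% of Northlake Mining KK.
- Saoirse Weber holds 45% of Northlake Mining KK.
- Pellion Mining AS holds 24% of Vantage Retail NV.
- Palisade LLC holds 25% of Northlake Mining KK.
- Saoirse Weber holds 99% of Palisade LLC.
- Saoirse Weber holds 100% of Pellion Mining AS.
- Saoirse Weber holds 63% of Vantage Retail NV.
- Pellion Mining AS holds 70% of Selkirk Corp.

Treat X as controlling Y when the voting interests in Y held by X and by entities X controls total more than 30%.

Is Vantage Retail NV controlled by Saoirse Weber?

Yes

Saoirse holds 100% of Pellion, so Saoirse controls Pellion.
Pellion and Saoirse together hold 24% + 63% = 87% of Vantage, so Saoirse controls Vantage.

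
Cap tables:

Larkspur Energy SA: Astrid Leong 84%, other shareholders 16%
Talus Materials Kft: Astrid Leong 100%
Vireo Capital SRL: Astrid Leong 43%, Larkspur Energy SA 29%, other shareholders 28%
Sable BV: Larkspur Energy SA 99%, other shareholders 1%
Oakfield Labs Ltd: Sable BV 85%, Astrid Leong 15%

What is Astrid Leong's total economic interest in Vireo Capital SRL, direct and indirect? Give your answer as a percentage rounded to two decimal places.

Astrid reaches Vireo along 2 paths.
Direct stake: 43% = 43%.
Via Larkspur: 84% × 29% = 24.36%.
Total: 43% + 24.36% = 67.36%.

67.36%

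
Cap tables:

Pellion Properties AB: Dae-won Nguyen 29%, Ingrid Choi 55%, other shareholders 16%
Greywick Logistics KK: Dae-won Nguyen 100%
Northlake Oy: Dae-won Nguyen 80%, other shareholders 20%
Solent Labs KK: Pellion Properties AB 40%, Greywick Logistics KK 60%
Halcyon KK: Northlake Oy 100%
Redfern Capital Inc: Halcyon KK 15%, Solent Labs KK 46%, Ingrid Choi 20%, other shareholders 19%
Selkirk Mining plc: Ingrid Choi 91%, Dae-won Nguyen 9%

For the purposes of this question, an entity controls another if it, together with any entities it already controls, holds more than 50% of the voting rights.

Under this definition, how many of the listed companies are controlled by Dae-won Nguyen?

5

Dae-won holds 100% of Greywick, so Dae-won controls Greywick.
Dae-won holds 80% of Northlake, so Dae-won controls Northlake.
Greywick holds 60% of Solent, so Dae-won controls Solent.
Northlake holds 100% of Halcyon, so Dae-won controls Halcyon.
Halcyon and Solent together hold 15% + 46% = 61% of Redfern, so Dae-won controls Redfern.
No other company's threshold is met.
Dae-won controls 5 companies.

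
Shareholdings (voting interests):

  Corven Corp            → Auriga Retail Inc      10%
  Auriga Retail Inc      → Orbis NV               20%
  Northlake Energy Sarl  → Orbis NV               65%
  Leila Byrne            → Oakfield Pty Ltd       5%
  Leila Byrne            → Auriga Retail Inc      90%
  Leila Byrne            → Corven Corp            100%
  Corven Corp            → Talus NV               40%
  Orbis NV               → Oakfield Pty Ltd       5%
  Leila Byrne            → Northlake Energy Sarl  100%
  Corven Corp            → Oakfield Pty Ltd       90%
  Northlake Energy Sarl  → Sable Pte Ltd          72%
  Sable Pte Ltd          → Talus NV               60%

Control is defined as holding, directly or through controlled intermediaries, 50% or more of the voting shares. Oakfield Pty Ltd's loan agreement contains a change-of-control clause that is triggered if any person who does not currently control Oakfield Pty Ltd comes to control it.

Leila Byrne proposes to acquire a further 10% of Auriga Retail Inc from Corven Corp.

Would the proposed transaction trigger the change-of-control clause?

No

The purchase adds only to Leila's holdings (Corven's stake shrinks), so Leila is the only person who could newly come to control Oakfield.
Leila holds 100% of Northlake, so Leila controls Northlake.
Leila holds 100% of Corven, so Leila controls Corven.
Leila and Corven together hold 90% + 10% = 100% of Auriga, so Leila controls Auriga.
Northlake and Auriga together hold 65% + 20% = 85% of Orbis, so Leila controls Orbis.
Corven and Orbis and Leila together hold 90% + 5% + 5% = 100% of Oakfield, so Leila controls Oakfield.
So Leila already controls Oakfield before the transaction.
After the purchase, Leila's direct stake in Auriga rises to 90% + 10% = 100%, and Corven's stake falls to 0%.
Leila controlled Oakfield already, so this is not a new person acquiring control; every other person's position is unchanged or reduced.
No new person acquires control, so the clause is not triggered.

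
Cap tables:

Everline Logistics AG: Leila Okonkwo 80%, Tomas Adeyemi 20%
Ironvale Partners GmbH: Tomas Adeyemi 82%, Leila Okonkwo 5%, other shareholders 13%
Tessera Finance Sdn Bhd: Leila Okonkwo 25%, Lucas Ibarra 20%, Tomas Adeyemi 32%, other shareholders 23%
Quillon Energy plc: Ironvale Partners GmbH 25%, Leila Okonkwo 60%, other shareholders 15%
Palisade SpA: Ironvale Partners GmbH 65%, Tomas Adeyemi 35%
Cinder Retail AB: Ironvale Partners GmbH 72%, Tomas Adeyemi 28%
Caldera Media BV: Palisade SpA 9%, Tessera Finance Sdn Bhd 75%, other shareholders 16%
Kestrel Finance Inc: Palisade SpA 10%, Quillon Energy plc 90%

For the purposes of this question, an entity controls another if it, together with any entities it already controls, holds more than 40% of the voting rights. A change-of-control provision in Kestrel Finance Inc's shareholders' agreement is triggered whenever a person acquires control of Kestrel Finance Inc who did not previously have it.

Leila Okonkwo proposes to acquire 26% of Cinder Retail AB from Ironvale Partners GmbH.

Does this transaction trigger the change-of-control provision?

The purchase adds only to Leila's holdings (Ironvale's stake shrinks), so Leila is the only person who could newly come to control Kestrel.
Leila holds 60% of Quillon, so Leila controls Quillon.
Quillon holds 90% of Kestrel, so Leila controls Kestrel.
So Leila already controls Kestrel before the transaction.
After the purchase, Leila holds 26% of Cinder directly, and Ironvale's stake falls to 46%.
Leila controlled Kestrel already, so this is not a new person acquiring control; every other person's position is unchanged or reduced.
No new person acquires control, so the clause is not triggered.

No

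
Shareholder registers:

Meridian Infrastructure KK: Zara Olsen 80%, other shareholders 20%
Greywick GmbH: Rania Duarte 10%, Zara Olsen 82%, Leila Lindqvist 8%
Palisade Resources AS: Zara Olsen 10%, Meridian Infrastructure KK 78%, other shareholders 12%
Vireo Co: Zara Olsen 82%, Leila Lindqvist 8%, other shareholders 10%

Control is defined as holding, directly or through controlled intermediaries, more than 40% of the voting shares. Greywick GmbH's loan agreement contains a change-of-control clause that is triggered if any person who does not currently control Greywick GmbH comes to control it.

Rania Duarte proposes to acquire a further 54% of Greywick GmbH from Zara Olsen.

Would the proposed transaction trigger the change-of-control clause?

The purchase adds only to Rania's holdings (Zara's stake shrinks), so Rania is the only person who could newly come to control Greywick.
Rania's largest direct stake is 10% in Greywick, which does not meet the threshold, so Rania controls no company.
In Greywick, Rania's side holds only 10%, not > 40%.
So before the transaction, Rania does not control Greywick.
After the purchase, Rania's direct stake in Greywick rises to 10% + 54% = 64%, and Zara's stake falls to 28%.
Rania holds 64% of Greywick, so Rania controls Greywick.
Rania did not control Greywick before and does after, so the clause is triggered.

Yes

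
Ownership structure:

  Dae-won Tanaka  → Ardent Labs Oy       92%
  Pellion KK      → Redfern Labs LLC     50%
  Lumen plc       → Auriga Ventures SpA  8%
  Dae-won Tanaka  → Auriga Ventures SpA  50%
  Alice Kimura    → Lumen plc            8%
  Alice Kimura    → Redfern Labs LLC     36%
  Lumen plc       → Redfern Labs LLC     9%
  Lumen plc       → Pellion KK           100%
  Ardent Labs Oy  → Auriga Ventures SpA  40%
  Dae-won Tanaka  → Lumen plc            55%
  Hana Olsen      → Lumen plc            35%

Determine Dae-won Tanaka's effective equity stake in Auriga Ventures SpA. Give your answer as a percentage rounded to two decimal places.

Dae-won reaches Auriga along 3 paths.
Direct stake: 50% = 50%.
Via Lumen: 55% × 8% = 4.4%.
Via Ardent: 92% × 40% = 36.8%.
Total: 50% + 4.4% + 36.8% = 91.2%.
Rounded: 91.20%.

91.20%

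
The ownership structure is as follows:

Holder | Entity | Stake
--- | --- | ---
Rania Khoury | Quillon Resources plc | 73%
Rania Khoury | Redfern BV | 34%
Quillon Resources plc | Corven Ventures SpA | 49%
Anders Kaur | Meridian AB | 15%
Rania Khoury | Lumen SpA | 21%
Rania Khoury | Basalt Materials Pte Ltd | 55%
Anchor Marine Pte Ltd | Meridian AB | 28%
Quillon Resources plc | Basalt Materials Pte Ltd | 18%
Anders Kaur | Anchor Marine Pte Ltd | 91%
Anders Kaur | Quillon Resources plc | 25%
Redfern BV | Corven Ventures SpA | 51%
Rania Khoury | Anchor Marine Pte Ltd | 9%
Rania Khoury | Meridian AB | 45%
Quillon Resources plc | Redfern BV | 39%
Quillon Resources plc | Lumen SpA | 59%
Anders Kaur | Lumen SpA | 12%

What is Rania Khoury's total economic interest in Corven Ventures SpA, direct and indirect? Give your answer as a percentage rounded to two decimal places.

Rania reaches Corven along 3 paths.
Via Quillon → Redfern: 73% × 39% × 51% = 14.5197%.
Via Redfern: 34% × 51% = 17.34%.
Via Quillon: 73% × 49% = 35.77%.
Total: 14.5197% + 17.34% + 35.77% = 67.6297%.
Rounded: 67.63%.

67.63%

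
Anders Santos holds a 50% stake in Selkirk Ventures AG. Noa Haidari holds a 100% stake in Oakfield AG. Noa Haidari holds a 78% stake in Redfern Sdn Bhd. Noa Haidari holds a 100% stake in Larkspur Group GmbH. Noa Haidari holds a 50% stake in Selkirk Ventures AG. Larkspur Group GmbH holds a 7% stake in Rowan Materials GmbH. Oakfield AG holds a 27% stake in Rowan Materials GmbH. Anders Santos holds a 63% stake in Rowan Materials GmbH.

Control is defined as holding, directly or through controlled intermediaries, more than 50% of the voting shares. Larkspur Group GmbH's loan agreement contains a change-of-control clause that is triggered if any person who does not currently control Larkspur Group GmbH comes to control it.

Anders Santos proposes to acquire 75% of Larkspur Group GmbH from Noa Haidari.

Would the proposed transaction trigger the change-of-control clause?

The purchase adds only to Anders's holdings (Noa's stake shrinks), so Anders is the only person who could newly come to control Larkspur.
Anders holds 63% of Rowan, so Anders controls Rowan.
Neither Anders nor any entity Anders controls holds any voting interest in Larkspur.
So before the transaction, Anders does not control Larkspur.
After the purchase, Anders holds 75% of Larkspur directly, and Noa's stake falls to 25%.
Anders holds 75% of Larkspur, so Anders controls Larkspur.
Anders did not control Larkspur before and does after, so the clause is triggered.

Yes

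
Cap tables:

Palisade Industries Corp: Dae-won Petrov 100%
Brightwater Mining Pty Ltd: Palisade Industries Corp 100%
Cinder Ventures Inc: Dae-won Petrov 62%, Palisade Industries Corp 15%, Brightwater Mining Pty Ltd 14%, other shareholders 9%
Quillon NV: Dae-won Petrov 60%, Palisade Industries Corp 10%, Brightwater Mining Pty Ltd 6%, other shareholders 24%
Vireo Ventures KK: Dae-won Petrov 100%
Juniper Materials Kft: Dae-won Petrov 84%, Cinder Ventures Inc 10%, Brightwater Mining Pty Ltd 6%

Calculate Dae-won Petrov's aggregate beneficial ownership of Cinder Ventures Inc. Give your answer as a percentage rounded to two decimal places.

Dae-won reaches Cinder along 3 paths.
Direct stake: 62% = 62%.
Via Palisade: 100% × 15% = 15%.
Via Palisade → Brightwater: 100% × 100% × 14% = 14%.
Total: 62% + 15% + 14% = 91%.
Rounded: 91.00%.

91.00%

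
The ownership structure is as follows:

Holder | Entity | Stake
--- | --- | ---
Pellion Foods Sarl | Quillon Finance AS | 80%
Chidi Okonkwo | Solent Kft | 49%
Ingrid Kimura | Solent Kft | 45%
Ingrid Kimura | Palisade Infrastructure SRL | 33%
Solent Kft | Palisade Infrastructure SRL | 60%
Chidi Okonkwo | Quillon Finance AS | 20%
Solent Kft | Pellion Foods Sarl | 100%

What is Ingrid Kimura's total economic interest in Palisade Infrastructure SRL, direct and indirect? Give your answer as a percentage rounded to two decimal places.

Ingrid reaches Palisade along 2 paths.
Direct stake: 33% = 33%.
Via Solent: 45% × 60% = 27%.
Total: 33% + 27% = 60%.
Rounded: 60.00%.

60.00%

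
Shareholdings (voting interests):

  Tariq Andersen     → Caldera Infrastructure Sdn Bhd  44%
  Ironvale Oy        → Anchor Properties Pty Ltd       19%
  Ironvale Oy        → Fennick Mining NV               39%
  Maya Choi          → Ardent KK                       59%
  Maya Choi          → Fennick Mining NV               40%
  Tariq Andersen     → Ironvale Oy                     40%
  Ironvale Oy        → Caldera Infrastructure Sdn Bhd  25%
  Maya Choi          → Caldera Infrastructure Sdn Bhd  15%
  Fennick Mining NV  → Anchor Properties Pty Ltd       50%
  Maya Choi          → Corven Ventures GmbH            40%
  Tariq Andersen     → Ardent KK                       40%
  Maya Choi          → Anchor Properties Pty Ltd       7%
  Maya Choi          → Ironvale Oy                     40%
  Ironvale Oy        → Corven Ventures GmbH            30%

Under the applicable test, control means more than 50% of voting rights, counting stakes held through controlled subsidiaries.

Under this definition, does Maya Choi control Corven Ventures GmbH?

No

Maya holds 59% of Ardent, so Maya controls Ardent.
In Corven, Maya's side holds only 40%, not > 50%.
So Maya does not control Corven.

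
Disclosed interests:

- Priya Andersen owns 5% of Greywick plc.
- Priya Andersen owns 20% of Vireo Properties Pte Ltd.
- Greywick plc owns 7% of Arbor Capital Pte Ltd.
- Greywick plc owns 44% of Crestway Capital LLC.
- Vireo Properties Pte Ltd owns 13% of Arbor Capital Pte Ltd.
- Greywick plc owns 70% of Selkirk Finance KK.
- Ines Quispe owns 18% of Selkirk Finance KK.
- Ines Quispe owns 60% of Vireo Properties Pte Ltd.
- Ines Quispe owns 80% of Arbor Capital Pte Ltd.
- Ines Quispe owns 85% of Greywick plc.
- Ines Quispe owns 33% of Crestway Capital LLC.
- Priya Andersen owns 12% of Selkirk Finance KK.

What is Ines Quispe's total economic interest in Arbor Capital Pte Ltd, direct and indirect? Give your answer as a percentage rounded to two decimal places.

Ines reaches Arbor along 3 paths.
Direct stake: 80% = 80%.
Via Vireo: 60% × 13% = 7.8%.
Via Greywick: 85% × 7% = 5.95%.
Total: 80% + 7.8% + 5.95% = 93.75%.

93.75%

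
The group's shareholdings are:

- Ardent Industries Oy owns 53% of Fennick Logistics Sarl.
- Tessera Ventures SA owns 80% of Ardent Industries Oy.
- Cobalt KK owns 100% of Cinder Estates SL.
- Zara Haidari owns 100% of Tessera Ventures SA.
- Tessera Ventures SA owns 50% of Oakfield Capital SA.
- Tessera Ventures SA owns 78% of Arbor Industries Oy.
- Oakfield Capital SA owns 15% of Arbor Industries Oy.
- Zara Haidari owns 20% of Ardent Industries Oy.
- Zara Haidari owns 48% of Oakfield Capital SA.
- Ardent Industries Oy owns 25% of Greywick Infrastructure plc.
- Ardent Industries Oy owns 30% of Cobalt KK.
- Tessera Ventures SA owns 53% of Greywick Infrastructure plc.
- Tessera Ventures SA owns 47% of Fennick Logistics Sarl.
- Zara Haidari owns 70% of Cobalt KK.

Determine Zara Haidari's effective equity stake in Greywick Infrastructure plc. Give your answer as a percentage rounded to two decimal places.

78.00%

Zara reaches Greywick along 3 paths.
Via Ardent: 20% × 25% = 5%.
Via Tessera → Ardent: 100% × 80% × 25% = 20%.
Via Tessera: 100% × 53% = 53%.
Total: 5% + 20% + 53% = 78%.
Rounded: 78.00%.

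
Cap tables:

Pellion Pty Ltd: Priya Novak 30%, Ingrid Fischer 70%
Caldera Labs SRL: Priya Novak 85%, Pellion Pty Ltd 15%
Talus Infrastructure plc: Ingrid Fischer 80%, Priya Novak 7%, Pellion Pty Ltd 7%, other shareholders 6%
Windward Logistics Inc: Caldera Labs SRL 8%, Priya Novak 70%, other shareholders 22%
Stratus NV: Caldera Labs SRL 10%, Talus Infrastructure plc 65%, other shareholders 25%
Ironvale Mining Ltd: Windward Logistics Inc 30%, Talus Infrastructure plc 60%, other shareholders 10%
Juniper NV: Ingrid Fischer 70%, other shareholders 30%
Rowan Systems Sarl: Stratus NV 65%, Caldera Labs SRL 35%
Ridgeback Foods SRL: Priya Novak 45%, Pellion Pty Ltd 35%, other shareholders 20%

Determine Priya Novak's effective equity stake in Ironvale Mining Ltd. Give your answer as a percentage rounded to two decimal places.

28.61%

Priya reaches Ironvale along 5 paths.
Via Caldera → Windward: 85% × 8% × 30% = 2.04%.
Via Pellion → Caldera → Windward: 30% × 15% × 8% × 30% = 0.108%.
Via Windward: 70% × 30% = 21%.
Via Talus: 7% × 60% = 4.2%.
Via Pellion → Talus: 30% × 7% × 60% = 1.26%.
Total: 2.04% + 0.108% + 21% + 4.2% + 1.26% = 28.608%.
Rounded: 28.61%.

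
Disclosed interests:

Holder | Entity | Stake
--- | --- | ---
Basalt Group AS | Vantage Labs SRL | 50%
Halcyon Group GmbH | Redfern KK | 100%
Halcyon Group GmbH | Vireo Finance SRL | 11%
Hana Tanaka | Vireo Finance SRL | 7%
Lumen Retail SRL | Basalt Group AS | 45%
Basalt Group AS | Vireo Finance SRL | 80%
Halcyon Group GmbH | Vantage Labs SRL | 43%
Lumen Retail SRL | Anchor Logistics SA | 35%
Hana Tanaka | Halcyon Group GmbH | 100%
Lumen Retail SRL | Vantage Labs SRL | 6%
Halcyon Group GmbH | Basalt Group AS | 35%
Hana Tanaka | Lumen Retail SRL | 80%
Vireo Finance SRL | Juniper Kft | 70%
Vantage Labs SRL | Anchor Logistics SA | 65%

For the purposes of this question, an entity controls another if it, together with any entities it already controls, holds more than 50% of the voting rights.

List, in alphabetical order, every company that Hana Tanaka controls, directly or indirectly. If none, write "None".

Hana holds 80% of Lumen, so Hana controls Lumen.
Hana holds 100% of Halcyon, so Hana controls Halcyon.
Halcyon and Lumen together hold 35% + 45% = 80% of Basalt, so Hana controls Basalt.
Hana and Halcyon and Basalt together hold 7% + 11% + 80% = 98% of Vireo, so Hana controls Vireo.
Halcyon holds 100% of Redfern, so Hana controls Redfern.
Vireo holds 70% of Juniper, so Hana controls Juniper.
Halcyon and Basalt and Lumen together hold 43% + 50% + 6% = 99% of Vantage, so Hana controls Vantage.
Vantage and Lumen together hold 65% + 35% = 100% of Anchor, so Hana controls Anchor.

Anchor Logistics SA, Basalt Group AS, Halcyon Group GmbH, Juniper Kft, Lumen Retail SRL, Redfern KK, Vantage Labs SRL, Vireo Finance SRL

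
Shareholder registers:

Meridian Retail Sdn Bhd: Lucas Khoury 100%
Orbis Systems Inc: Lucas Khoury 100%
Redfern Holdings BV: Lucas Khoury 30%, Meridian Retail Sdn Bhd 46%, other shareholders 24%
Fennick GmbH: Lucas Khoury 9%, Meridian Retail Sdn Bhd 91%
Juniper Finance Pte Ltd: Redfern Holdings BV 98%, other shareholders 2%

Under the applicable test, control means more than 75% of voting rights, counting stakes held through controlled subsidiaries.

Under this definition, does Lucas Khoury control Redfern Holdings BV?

Yes

Lucas holds 100% of Meridian, so Lucas controls Meridian.
Lucas and Meridian together hold 30% + 46% = 76% of Redfern, so Lucas controls Redfern.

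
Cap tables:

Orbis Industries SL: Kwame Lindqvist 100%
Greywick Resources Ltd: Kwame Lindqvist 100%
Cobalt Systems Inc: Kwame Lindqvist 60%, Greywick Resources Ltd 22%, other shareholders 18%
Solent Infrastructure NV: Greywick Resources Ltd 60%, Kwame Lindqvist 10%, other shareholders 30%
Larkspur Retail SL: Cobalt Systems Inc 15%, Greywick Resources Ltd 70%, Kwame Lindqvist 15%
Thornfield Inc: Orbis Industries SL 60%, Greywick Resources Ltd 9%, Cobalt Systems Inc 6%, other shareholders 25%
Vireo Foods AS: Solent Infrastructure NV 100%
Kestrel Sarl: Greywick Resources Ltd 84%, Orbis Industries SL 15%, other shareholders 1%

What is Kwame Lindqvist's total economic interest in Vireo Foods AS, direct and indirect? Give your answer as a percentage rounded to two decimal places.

70.00%

Kwame reaches Vireo along 2 paths.
Via Greywick → Solent: 100% × 60% × 100% = 60%.
Via Solent: 10% × 100% = 10%.
Total: 60% + 10% = 70%.
Rounded: 70.00%.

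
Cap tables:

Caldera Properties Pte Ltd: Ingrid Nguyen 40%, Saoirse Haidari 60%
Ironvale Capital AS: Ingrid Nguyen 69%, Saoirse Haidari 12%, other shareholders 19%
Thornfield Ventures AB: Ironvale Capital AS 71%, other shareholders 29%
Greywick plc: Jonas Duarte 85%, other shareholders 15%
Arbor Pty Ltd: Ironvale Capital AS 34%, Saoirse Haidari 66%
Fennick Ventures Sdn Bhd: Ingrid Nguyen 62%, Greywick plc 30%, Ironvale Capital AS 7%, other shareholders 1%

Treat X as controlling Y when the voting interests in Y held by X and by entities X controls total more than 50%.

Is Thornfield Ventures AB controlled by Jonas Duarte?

Jonas holds 85% of Greywick, so Jonas controls Greywick.
Neither Jonas nor any entity Jonas controls holds any voting interest in Thornfield.
So Jonas does not control Thornfield.

No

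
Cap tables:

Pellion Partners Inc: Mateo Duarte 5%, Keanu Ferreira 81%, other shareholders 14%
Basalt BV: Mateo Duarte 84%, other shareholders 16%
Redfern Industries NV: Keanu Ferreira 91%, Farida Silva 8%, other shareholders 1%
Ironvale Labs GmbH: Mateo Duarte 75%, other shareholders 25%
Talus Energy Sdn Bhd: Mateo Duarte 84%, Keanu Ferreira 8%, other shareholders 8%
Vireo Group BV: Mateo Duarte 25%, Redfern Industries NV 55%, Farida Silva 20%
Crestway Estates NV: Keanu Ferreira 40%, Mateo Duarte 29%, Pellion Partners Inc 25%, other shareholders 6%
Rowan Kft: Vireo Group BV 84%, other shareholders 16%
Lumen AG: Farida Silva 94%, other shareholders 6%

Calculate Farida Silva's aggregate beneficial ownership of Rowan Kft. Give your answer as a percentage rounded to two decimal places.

Farida reaches Rowan along 2 paths.
Via Redfern → Vireo: 8% × 55% × 84% = 3.696%.
Via Vireo: 20% × 84% = 16.8%.
Total: 3.696% + 16.8% = 20.496%.
Rounded: 20.50%.

20.50%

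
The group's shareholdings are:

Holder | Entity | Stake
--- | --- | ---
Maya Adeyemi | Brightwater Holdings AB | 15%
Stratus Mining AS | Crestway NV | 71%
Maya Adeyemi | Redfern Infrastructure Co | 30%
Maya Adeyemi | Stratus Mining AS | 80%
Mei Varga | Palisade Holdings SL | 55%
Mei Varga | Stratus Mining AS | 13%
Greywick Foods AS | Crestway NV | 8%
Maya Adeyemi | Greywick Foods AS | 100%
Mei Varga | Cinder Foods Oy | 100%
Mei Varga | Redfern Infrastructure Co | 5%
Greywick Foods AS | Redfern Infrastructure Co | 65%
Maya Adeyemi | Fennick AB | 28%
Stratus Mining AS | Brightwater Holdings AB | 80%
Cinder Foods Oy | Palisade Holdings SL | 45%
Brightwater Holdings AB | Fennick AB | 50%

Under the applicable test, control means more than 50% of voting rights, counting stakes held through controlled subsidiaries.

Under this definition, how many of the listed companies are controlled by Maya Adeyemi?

6

Maya holds 80% of Stratus, so Maya controls Stratus.
Maya holds 100% of Greywick, so Maya controls Greywick.
Maya and Stratus together hold 15% + 80% = 95% of Brightwater, so Maya controls Brightwater.
Brightwater and Maya together hold 50% + 28% = 78% of Fennick, so Maya controls Fennick.
Maya and Greywick together hold 30% + 65% = 95% of Redfern, so Maya controls Redfern.
Greywick and Stratus together hold 8% + 71% = 79% of Crestway, so Maya controls Crestway.
No other company's threshold is met.
Maya controls 6 companies.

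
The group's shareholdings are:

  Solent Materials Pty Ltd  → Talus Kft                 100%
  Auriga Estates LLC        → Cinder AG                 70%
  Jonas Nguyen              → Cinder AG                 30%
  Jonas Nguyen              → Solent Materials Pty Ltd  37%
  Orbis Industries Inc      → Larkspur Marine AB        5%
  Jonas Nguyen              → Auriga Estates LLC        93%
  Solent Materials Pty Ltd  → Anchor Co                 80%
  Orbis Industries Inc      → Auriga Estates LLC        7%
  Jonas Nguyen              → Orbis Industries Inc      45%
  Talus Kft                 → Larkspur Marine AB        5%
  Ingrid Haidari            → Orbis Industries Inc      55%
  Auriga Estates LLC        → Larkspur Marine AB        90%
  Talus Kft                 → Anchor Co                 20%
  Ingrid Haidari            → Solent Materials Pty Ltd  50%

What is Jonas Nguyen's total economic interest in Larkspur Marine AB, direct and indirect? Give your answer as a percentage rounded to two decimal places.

90.64%

Jonas reaches Larkspur along 4 paths.
Via Orbis: 45% × 5% = 2.25%.
Via Auriga: 93% × 90% = 83.7%.
Via Orbis → Auriga: 45% × 7% × 90% = 2.835%.
Via Solent → Talus: 37% × 100% × 5% = 1.85%.
Total: 2.25% + 83.7% + 2.835% + 1.85% = 90.635%.
Rounded: 90.64%.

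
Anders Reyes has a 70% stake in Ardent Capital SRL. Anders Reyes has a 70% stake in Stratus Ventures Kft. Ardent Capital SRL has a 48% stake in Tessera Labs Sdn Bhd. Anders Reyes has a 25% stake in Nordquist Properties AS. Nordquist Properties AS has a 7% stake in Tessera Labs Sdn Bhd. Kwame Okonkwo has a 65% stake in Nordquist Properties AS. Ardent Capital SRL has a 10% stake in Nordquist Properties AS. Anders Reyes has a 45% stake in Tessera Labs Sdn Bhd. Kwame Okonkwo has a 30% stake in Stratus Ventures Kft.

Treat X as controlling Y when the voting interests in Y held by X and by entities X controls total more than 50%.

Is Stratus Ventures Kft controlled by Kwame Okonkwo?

Kwame holds 65% of Nordquist, so Kwame controls Nordquist.
In Stratus, Kwame's side holds only 30%, not > 50%.
So Kwame does not control Stratus.

No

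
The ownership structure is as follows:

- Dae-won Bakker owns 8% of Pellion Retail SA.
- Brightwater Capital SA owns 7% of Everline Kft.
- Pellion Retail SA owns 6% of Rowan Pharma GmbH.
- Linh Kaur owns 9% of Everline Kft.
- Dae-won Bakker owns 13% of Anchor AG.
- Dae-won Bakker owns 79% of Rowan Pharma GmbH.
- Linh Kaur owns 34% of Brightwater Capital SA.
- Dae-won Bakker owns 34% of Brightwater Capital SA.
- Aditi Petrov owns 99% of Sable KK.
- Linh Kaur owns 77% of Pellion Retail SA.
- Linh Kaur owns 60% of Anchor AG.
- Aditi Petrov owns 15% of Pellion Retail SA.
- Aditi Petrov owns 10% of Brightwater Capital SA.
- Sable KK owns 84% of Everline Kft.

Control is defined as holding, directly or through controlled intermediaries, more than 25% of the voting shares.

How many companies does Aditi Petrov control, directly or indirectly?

Aditi holds 99% of Sable, so Aditi controls Sable.
Sable holds 84% of Everline, so Aditi controls Everline.
No other company's threshold is met.
Aditi controls 2 companies.

2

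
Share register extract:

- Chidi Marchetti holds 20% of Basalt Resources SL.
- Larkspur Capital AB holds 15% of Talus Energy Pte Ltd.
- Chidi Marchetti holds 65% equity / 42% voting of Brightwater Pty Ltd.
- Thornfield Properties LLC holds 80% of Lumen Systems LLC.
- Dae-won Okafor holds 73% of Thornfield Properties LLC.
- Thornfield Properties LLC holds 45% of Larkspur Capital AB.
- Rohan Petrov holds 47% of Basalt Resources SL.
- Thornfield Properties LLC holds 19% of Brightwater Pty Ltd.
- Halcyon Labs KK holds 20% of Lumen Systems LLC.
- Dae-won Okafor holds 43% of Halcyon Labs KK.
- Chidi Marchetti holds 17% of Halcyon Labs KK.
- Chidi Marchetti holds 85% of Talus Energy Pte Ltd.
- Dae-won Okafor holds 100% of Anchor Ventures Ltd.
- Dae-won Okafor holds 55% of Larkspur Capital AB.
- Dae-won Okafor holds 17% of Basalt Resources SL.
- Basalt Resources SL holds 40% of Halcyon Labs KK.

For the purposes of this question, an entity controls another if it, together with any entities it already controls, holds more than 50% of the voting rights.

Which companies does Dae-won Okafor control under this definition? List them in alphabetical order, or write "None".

Dae-won holds 73% of Thornfield, so Dae-won controls Thornfield.
Thornfield and Dae-won together hold 45% + 55% = 100% of Larkspur, so Dae-won controls Larkspur.
Thornfield holds 80% of Lumen, so Dae-won controls Lumen.
Dae-won holds 100% of Anchor, so Dae-won controls Anchor.
No other company's threshold is met.

Anchor Ventures Ltd, Larkspur Capital AB, Lumen Systems LLC, Thornfield Properties LLC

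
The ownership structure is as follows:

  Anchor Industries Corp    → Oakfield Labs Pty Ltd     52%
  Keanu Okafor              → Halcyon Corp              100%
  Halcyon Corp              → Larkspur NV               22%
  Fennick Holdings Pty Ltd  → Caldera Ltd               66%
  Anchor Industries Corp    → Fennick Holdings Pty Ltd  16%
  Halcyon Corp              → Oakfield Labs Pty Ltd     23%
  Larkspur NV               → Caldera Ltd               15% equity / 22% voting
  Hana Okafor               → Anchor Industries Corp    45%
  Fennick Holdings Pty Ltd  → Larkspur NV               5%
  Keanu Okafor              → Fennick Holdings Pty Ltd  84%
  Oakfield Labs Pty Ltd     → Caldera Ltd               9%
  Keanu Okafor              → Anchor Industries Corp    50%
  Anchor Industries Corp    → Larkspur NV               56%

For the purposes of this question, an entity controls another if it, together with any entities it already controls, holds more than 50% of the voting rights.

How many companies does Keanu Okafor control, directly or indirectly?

3

Keanu holds 100% of Halcyon, so Keanu controls Halcyon.
Keanu holds 84% of Fennick, so Keanu controls Fennick.
Fennick holds 66% of Caldera, so Keanu controls Caldera.
No other company's threshold is met.
Keanu controls 3 companies.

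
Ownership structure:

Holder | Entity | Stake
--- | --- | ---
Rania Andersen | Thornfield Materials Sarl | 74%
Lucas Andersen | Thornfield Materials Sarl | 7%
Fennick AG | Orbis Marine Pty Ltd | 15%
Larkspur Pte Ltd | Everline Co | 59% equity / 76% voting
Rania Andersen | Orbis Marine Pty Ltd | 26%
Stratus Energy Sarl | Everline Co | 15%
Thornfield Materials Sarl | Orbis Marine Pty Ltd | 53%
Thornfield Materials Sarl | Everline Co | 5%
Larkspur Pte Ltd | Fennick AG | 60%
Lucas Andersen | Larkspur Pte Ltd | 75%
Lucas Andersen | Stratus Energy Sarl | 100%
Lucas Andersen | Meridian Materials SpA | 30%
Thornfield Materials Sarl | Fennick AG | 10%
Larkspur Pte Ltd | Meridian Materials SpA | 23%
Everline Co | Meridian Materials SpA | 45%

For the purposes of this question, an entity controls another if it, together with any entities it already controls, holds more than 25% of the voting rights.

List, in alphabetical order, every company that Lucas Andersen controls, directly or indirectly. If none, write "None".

Lucas holds 100% of Stratus, so Lucas controls Stratus.
Lucas holds 75% of Larkspur, so Lucas controls Larkspur.
Larkspur and Stratus together hold 76% + 15% = 91% of Everline, so Lucas controls Everline.
Larkspur holds 60% of Fennick, so Lucas controls Fennick.
Everline and Lucas and Larkspur together hold 45% + 30% + 23% = 98% of Meridian, so Lucas controls Meridian.
No other company's threshold is met.

Everline Co, Fennick AG, Larkspur Pte Ltd, Meridian Materials SpA, Stratus Energy Sarl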